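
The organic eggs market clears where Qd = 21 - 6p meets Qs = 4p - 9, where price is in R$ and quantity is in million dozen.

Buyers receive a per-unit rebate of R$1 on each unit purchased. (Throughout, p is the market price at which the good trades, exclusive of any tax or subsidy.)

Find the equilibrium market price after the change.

3.6

Before the shock: 21 - 6p = 4p - 9 ⇒ 30 = 10p ⇒ p = 3, Q = 3.
Since buyers' out-of-pocket price is the market price minus the rebate, the effective demand curve becomes Qd = 27 - 6p.
Equate the new curves: 27 - 6p = 4p - 9, giving 36 = 10p, p = 3.6, Q = 5.4.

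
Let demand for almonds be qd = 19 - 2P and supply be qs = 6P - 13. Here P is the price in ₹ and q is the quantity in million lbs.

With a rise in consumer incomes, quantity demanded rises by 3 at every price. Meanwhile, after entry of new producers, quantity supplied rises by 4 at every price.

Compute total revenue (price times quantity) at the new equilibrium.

Initially, 19 - 2P = 6P - 13, so 32 = 8P and P = 4, q = 11.
The shock moves the curves to qd = 22 - 2P and qs = 6P - 9.
Clearing the new market: 22 - 2P = 6P - 9, so P = 3.875 and q = 14.25.
New expenditure = 3.875 × 14.25 = 55.21875.

55.21875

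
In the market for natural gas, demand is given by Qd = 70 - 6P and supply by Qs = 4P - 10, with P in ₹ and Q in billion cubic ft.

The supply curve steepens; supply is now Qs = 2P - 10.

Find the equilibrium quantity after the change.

10

Solve the original market: 70 - 6P = 4P - 10, hence P = 8 and Q = 22.
The new curves are Qd = 70 - 6P (demand) and Qs = 2P - 10 (supply).
New equilibrium: 70 - 6P = 2P - 10 ⇒ 80 = 8P ⇒ P = 10, Q = 10.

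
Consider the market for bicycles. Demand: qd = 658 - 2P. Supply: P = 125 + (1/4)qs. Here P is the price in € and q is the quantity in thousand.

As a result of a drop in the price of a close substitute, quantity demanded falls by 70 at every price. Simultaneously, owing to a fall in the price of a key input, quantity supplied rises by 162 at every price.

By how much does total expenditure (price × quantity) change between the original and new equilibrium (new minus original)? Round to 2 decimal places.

Initially, 658 - 2P = 4P - 500, so 1158 = 6P and P = 193, q = 272.
The shock moves the curves to qd = 588 - 2P and qs = 4P - 338.
Setting them equal: 588 - 2P = 4P - 338 → 926 = 6P, so P = 463/3 ≈ 154.3333 and q = 838/3 ≈ 279.3333.
Expenditure moves from 193×272 = 52496 to 154.3333×279.3333 = 43110.4444; change = -9385.56.

-9385.56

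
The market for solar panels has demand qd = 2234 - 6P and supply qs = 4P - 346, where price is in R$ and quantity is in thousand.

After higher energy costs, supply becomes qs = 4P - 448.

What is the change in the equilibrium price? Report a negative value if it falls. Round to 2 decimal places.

+10.20

Original equilibrium: 2234 - 6P = 4P - 346 gives 2580 = 10P, so P = 258 and q = 686.
The new curves are qd = 2234 - 6P (demand) and qs = 4P - 448 (supply).
Setting them equal: 2234 - 6P = 4P - 448 → 2682 = 10P, so P = 268.2 and q = 624.8.
ΔP = 268.2 − 258 = +10.20.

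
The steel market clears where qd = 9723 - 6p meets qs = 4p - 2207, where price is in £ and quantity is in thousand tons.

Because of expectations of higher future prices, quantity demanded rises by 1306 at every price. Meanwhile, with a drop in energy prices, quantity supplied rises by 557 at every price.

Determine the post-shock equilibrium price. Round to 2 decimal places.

Original equilibrium: 9723 - 6p = 4p - 2207 gives 11930 = 10p, so p = 1193 and q = 2565.
After the shift, demand is qd = 11029 - 6p and supply is qs = 4p - 1650.
New equilibrium: 11029 - 6p = 4p - 1650 ⇒ 12679 = 10p ⇒ p = 1267.9, q = 3421.6.

1267.90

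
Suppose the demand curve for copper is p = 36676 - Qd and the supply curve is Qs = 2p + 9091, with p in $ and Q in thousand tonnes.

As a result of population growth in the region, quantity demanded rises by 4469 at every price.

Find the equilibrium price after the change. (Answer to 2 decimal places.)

10684.67

Initially, 36676 - p = 2p + 9091, so 27585 = 3p and p = 9195, Q = 27481.
The shock moves the curves to Qd = 41145 - p and Qs = 2p + 9091.
Clearing the new market: 41145 - p = 2p + 9091, so p = 32054/3 ≈ 10684.6667 and Q = 91381/3 ≈ 30460.3333.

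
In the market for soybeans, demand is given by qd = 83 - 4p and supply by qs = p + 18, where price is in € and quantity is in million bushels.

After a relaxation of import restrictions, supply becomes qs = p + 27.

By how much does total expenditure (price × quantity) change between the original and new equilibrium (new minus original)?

+24.84

Initially, 83 - 4p = p + 18, so 65 = 5p and p = 13, q = 31.
The shock moves the curves to qd = 83 - 4p and qs = p + 27.
Equate the new curves: 83 - 4p = p + 27, giving 56 = 5p, p = 11.2, q = 38.2.
Expenditure moves from 13×31 = 403 to 11.2×38.2 = 427.84; change = +24.84.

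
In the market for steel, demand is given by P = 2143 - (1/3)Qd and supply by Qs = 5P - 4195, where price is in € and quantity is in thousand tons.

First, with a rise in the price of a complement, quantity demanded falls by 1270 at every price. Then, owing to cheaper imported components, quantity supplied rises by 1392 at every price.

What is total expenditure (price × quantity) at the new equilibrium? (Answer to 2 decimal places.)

Initially, 6429 - 3P = 5P - 4195, so 10624 = 8P and P = 1328, Q = 2445.
After the shift, demand is Qd = 5159 - 3P and supply is Qs = 5P - 2803.
Equate the new curves: 5159 - 3P = 5P - 2803, giving 7962 = 8P, P = 995.25, Q = 2173.25.
New expenditure = 995.25 × 2173.25 = 2162927.06.

2162927.06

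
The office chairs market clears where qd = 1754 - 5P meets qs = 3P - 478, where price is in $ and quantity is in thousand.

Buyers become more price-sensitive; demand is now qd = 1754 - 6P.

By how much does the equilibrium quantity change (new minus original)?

Before the shock: 1754 - 5P = 3P - 478 ⇒ 2232 = 8P ⇒ P = 279, q = 359.
The shock moves the curves to qd = 1754 - 6P and qs = 3P - 478.
Equate the new curves: 1754 - 6P = 3P - 478, giving 2232 = 9P, P = 248, q = 266.
Δq = 266 − 359 = -93.

-93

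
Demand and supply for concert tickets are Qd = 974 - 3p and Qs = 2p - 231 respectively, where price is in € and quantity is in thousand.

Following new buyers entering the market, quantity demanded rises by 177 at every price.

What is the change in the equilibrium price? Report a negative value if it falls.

Solve the original market: 974 - 3p = 2p - 231, hence p = 241 and Q = 251.
The shock moves the curves to Qd = 1151 - 3p and Qs = 2p - 231.
Setting them equal: 1151 - 3p = 2p - 231 → 1382 = 5p, so p = 276.4 and Q = 321.8.
Δp = 276.4 − 241 = +35.4.

+35.4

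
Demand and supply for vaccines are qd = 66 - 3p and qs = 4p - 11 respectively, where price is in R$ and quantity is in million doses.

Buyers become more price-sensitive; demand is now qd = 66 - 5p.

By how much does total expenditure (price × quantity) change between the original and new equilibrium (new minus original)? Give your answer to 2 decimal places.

-164.32

Original equilibrium: 66 - 3p = 4p - 11 gives 77 = 7p, so p = 11 and q = 33.
After the shift, demand is qd = 66 - 5p and supply is qs = 4p - 11.
New equilibrium: 66 - 5p = 4p - 11 ⇒ 77 = 9p ⇒ p = 77/9 ≈ 8.5556, q = 209/9 ≈ 23.2222.
Expenditure moves from 11×33 = 363 to 8.5556×23.2222 = 198.6790; change = -164.32.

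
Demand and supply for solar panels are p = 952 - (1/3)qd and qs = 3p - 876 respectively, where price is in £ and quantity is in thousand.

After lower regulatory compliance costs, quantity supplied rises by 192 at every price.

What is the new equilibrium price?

590

Solve the original market: 2856 - 3p = 3p - 876, hence p = 622 and q = 990.
After the shift, demand is qd = 2856 - 3p and supply is qs = 3p - 684.
New equilibrium: 2856 - 3p = 3p - 684 ⇒ 3540 = 6p ⇒ p = 590, q = 1086.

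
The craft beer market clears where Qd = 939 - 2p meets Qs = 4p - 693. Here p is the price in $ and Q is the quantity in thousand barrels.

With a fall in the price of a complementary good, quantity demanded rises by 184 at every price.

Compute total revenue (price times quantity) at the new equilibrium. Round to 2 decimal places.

Initially, 939 - 2p = 4p - 693, so 1632 = 6p and p = 272, Q = 395.
The new curves are Qd = 1123 - 2p (demand) and Qs = 4p - 693 (supply).
New equilibrium: 1123 - 2p = 4p - 693 ⇒ 1816 = 6p ⇒ p = 908/3 ≈ 302.6667, Q = 1553/3 ≈ 517.6667.
New expenditure = 302.6667 × 517.6667 = 156680.44.

156680.44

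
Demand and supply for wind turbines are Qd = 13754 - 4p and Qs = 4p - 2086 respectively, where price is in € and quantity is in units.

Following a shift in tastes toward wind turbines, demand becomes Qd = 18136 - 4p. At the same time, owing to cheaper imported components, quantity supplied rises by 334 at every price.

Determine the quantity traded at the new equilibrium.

8192

Before the shock: 13754 - 4p = 4p - 2086 ⇒ 15840 = 8p ⇒ p = 1980, Q = 5834.
After the shift, demand is Qd = 18136 - 4p and supply is Qs = 4p - 1752.
Setting them equal: 18136 - 4p = 4p - 1752 → 19888 = 8p, so p = 2486 and Q = 8192.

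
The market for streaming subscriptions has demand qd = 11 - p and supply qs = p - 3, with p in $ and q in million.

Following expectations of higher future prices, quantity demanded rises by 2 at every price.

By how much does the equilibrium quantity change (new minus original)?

Solve the original market: 11 - p = p - 3, hence p = 7 and q = 4.
The new curves are qd = 13 - p (demand) and qs = p - 3 (supply).
New equilibrium: 13 - p = p - 3 ⇒ 16 = 2p ⇒ p = 8, q = 5.
Δq = 5 − 4 = +1.

+1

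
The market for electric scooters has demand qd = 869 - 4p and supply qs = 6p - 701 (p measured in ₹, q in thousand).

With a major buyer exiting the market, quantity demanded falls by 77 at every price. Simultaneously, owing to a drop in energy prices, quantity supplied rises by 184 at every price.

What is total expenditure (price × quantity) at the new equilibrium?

35133.56

Solve the original market: 869 - 4p = 6p - 701, hence p = 157 and q = 241.
After the shift, demand is qd = 792 - 4p and supply is qs = 6p - 517.
New equilibrium: 792 - 4p = 6p - 517 ⇒ 1309 = 10p ⇒ p = 130.9, q = 268.4.
New expenditure = 130.9 × 268.4 = 35133.56.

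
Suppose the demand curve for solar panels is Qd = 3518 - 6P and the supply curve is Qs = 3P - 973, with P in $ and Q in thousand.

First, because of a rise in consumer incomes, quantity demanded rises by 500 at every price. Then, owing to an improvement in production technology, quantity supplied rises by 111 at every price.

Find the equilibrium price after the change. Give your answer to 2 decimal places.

542.22

Original equilibrium: 3518 - 6P = 3P - 973 gives 4491 = 9P, so P = 499 and Q = 524.
After the shift, demand is Qd = 4018 - 6P and supply is Qs = 3P - 862.
Clearing the new market: 4018 - 6P = 3P - 862, so P = 4880/9 ≈ 542.2222 and Q = 2294/3 ≈ 764.6667.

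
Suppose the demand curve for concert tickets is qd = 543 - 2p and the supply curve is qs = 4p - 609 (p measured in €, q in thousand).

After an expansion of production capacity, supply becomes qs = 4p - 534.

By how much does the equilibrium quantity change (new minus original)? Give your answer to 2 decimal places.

+25.00

Initially, 543 - 2p = 4p - 609, so 1152 = 6p and p = 192, q = 159.
The new curves are qd = 543 - 2p (demand) and qs = 4p - 534 (supply).
New equilibrium: 543 - 2p = 4p - 534 ⇒ 1077 = 6p ⇒ p = 179.5, q = 184.
Δq = 184 − 159 = +25.00.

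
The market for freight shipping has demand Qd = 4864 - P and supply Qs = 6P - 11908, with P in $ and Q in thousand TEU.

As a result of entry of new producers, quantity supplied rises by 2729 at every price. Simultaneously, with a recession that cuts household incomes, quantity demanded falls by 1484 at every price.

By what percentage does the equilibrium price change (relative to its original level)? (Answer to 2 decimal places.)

Initially, 4864 - P = 6P - 11908, so 16772 = 7P and P = 2396, Q = 2468.
With the change applied: demand Qd = 3380 - P, supply Qs = 6P - 9179.
New equilibrium: 3380 - P = 6P - 9179 ⇒ 12559 = 7P ⇒ P = 12559/7 ≈ 1794.1429, Q = 11101/7 ≈ 1585.8571.
%ΔP = (1794.1429 − 2396) / 2396 × 100 = -25.12%.

-25.12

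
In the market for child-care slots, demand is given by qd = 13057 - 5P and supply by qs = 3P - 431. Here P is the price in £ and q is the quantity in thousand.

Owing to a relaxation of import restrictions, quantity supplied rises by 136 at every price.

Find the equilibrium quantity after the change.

4712

Initially, 13057 - 5P = 3P - 431, so 13488 = 8P and P = 1686, q = 4627.
The new curves are qd = 13057 - 5P (demand) and qs = 3P - 295 (supply).
Setting them equal: 13057 - 5P = 3P - 295 → 13352 = 8P, so P = 1669 and q = 4712.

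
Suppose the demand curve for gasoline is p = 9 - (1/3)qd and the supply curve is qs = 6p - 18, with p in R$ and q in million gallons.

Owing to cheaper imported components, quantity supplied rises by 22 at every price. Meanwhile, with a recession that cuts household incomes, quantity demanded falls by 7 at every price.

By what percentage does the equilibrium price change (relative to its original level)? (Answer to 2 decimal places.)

Initially, 27 - 3p = 6p - 18, so 45 = 9p and p = 5, q = 12.
With the change applied: demand qd = 20 - 3p, supply qs = 6p + 4.
Clearing the new market: 20 - 3p = 6p + 4, so p = 16/9 ≈ 1.7778 and q = 44/3 ≈ 14.6667.
%Δp = (1.7778 − 5) / 5 × 100 = -64.44%.

-64.44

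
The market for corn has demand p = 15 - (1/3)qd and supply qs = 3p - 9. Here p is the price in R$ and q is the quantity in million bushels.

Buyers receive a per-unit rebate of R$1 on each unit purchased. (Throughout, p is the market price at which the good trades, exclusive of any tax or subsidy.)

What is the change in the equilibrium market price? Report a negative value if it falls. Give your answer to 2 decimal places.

Initially, 45 - 3p = 3p - 9, so 54 = 6p and p = 9, q = 18.
Since buyers' out-of-pocket price is the market price minus the rebate, the effective demand curve becomes qd = 48 - 3p.
New equilibrium: 48 - 3p = 3p - 9 ⇒ 57 = 6p ⇒ p = 9.5, q = 19.5.
Δp = 9.5 − 9 = +0.50.

+0.50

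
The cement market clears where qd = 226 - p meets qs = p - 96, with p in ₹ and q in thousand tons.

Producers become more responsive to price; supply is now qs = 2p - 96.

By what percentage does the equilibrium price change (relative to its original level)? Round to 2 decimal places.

-33.33

Before the shock: 226 - p = p - 96 ⇒ 322 = 2p ⇒ p = 161, q = 65.
With the change applied: demand qd = 226 - p, supply qs = 2p - 96.
Clearing the new market: 226 - p = 2p - 96, so p = 322/3 ≈ 107.3333 and q = 356/3 ≈ 118.6667.
%Δp = (107.3333 − 161) / 161 × 100 = -33.33%.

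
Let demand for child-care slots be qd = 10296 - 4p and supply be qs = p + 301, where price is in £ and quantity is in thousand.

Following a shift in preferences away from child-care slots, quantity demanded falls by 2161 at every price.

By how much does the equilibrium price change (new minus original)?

Original equilibrium: 10296 - 4p = p + 301 gives 9995 = 5p, so p = 1999 and q = 2300.
After the shift, demand is qd = 8135 - 4p and supply is qs = p + 301.
Setting them equal: 8135 - 4p = p + 301 → 7834 = 5p, so p = 1566.8 and q = 1867.8.
Δp = 1566.8 − 1999 = -432.2.

-432.2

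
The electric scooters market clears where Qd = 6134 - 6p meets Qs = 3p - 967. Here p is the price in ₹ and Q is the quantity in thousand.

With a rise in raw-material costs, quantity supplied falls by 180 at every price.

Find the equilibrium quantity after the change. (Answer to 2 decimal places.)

1280.00

Solve the original market: 6134 - 6p = 3p - 967, hence p = 789 and Q = 1400.
With the change applied: demand Qd = 6134 - 6p, supply Qs = 3p - 1147.
Clearing the new market: 6134 - 6p = 3p - 1147, so p = 809 and Q = 1280.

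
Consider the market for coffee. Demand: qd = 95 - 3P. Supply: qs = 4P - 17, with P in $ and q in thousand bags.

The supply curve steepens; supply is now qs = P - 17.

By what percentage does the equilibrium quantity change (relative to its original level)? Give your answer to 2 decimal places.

Initially, 95 - 3P = 4P - 17, so 112 = 7P and P = 16, q = 47.
With the change applied: demand qd = 95 - 3P, supply qs = P - 17.
Equate the new curves: 95 - 3P = P - 17, giving 112 = 4P, P = 28, q = 11.
%Δq = (11 − 47) / 47 × 100 = -76.60%.

-76.60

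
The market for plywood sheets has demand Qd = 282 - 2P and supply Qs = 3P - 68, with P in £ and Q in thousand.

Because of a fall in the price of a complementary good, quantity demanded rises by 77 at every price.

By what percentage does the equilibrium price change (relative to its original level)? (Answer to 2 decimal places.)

+22.00

Solve the original market: 282 - 2P = 3P - 68, hence P = 70 and Q = 142.
After the shift, demand is Qd = 359 - 2P and supply is Qs = 3P - 68.
Clearing the new market: 359 - 2P = 3P - 68, so P = 85.4 and Q = 188.2.
%ΔP = (85.4 − 70) / 70 × 100 = +22.00%.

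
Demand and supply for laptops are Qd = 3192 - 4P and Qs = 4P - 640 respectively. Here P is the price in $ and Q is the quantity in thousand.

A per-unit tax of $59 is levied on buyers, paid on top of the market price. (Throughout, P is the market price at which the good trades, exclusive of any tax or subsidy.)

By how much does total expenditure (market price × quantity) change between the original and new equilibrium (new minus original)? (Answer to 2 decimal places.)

-90683.00

Solve the original market: 3192 - 4P = 4P - 640, hence P = 479 and Q = 1276.
Since buyers pay the price plus the tax, the effective demand curve becomes Qd = 2956 - 4P.
Setting them equal: 2956 - 4P = 4P - 640 → 3596 = 8P, so P = 449.5 and Q = 1158.
Expenditure moves from 479×1276 = 611204 to 449.5×1158 = 520521; change = -90683.00.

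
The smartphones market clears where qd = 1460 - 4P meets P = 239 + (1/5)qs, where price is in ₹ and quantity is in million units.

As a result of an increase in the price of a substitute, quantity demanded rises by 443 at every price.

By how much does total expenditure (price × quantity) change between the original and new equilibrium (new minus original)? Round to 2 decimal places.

Initially, 1460 - 4P = 5P - 1195, so 2655 = 9P and P = 295, q = 280.
The new curves are qd = 1903 - 4P (demand) and qs = 5P - 1195 (supply).
Setting them equal: 1903 - 4P = 5P - 1195 → 3098 = 9P, so P = 3098/9 ≈ 344.2222 and q = 4735/9 ≈ 526.1111.
Expenditure moves from 295×280 = 82600 to 344.2222×526.1111 = 181099.1358; change = +98499.14.

+98499.14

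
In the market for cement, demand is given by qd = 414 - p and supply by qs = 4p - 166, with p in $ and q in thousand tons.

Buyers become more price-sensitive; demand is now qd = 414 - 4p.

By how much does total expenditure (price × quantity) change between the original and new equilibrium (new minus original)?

-25578

Solve the original market: 414 - p = 4p - 166, hence p = 116 and q = 298.
With the change applied: demand qd = 414 - 4p, supply qs = 4p - 166.
Equate the new curves: 414 - 4p = 4p - 166, giving 580 = 8p, p = 72.5, q = 124.
Expenditure moves from 116×298 = 34568 to 72.5×124 = 8990; change = -25578.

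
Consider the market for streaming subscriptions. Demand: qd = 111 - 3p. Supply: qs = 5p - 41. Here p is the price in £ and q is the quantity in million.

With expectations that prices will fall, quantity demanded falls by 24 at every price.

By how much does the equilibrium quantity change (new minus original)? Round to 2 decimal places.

Initially, 111 - 3p = 5p - 41, so 152 = 8p and p = 19, q = 54.
After the shift, demand is qd = 87 - 3p and supply is qs = 5p - 41.
Clearing the new market: 87 - 3p = 5p - 41, so p = 16 and q = 39.
Δq = 39 − 54 = -15.00.

-15.00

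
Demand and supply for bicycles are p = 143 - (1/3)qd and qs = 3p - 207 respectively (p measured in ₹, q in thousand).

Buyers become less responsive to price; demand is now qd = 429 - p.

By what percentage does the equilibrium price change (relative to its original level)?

Before the shock: 429 - 3p = 3p - 207 ⇒ 636 = 6p ⇒ p = 106, q = 111.
The shock moves the curves to qd = 429 - p and qs = 3p - 207.
New equilibrium: 429 - p = 3p - 207 ⇒ 636 = 4p ⇒ p = 159, q = 270.
%Δp = (159 − 106) / 106 × 100 = +50%.

+50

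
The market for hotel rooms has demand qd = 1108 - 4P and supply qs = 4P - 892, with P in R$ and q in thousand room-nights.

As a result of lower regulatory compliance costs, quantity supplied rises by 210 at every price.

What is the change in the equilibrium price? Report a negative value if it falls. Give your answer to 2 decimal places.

Original equilibrium: 1108 - 4P = 4P - 892 gives 2000 = 8P, so P = 250 and q = 108.
With the change applied: demand qd = 1108 - 4P, supply qs = 4P - 682.
Equate the new curves: 1108 - 4P = 4P - 682, giving 1790 = 8P, P = 223.75, q = 213.
ΔP = 223.75 − 250 = -26.25.

-26.25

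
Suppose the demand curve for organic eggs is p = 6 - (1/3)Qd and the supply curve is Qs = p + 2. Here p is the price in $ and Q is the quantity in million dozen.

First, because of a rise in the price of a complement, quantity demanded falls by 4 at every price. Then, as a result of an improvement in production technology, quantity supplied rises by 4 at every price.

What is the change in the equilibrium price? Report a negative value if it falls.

-2

Initially, 18 - 3p = p + 2, so 16 = 4p and p = 4, Q = 6.
The new curves are Qd = 14 - 3p (demand) and Qs = p + 6 (supply).
Clearing the new market: 14 - 3p = p + 6, so p = 2 and Q = 8.
Δp = 2 − 4 = -2.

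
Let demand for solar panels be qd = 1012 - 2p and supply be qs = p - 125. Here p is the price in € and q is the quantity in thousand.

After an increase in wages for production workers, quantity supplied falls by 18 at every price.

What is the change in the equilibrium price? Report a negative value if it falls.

Original equilibrium: 1012 - 2p = p - 125 gives 1137 = 3p, so p = 379 and q = 254.
After the shift, demand is qd = 1012 - 2p and supply is qs = p - 143.
Setting them equal: 1012 - 2p = p - 143 → 1155 = 3p, so p = 385 and q = 242.
Δp = 385 − 379 = +6.

+6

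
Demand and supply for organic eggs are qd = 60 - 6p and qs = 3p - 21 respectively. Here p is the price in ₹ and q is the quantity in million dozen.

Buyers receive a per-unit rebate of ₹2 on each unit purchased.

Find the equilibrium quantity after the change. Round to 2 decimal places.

Solve the original market: 60 - 6p = 3p - 21, hence p = 9 and q = 6.
Since buyers' out-of-pocket price is the market price minus the rebate, the effective demand curve becomes qd = 72 - 6p.
Clearing the new market: 72 - 6p = 3p - 21, so p = 31/3 ≈ 10.3333 and q = 10.

10.00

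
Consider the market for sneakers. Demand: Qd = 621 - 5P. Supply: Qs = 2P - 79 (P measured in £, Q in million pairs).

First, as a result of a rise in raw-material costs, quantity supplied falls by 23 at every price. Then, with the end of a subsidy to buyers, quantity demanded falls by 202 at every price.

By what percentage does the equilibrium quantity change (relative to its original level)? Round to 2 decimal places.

-61.28

Solve the original market: 621 - 5P = 2P - 79, hence P = 100 and Q = 121.
After the shift, demand is Qd = 419 - 5P and supply is Qs = 2P - 102.
Setting them equal: 419 - 5P = 2P - 102 → 521 = 7P, so P = 521/7 ≈ 74.4286 and Q = 328/7 ≈ 46.8571.
%ΔQ = (46.8571 − 121) / 121 × 100 = -61.28%.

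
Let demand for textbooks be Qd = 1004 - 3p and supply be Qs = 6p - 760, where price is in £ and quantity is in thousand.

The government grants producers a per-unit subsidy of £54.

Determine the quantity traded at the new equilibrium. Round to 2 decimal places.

524.00

Before the shock: 1004 - 3p = 6p - 760 ⇒ 1764 = 9p ⇒ p = 196, Q = 416.
Since sellers receive the price plus the subsidy, the effective supply curve becomes Qs = 6p - 436.
Clearing the new market: 1004 - 3p = 6p - 436, so p = 160 and Q = 524.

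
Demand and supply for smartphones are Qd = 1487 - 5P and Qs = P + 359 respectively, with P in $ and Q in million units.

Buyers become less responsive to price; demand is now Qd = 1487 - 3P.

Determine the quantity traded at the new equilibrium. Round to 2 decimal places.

641.00

Before the shock: 1487 - 5P = P + 359 ⇒ 1128 = 6P ⇒ P = 188, Q = 547.
The new curves are Qd = 1487 - 3P (demand) and Qs = P + 359 (supply).
Setting them equal: 1487 - 3P = P + 359 → 1128 = 4P, so P = 282 and Q = 641.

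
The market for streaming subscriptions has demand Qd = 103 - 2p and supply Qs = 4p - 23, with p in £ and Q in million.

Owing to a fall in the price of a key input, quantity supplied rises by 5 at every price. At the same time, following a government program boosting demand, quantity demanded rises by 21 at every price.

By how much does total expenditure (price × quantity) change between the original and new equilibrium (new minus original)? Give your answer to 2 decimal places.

Solve the original market: 103 - 2p = 4p - 23, hence p = 21 and Q = 61.
The new curves are Qd = 124 - 2p (demand) and Qs = 4p - 18 (supply).
New equilibrium: 124 - 2p = 4p - 18 ⇒ 142 = 6p ⇒ p = 71/3 ≈ 23.6667, Q = 230/3 ≈ 76.6667.
Expenditure moves from 21×61 = 1281 to 23.6667×76.6667 = 1814.4444; change = +533.44.

+533.44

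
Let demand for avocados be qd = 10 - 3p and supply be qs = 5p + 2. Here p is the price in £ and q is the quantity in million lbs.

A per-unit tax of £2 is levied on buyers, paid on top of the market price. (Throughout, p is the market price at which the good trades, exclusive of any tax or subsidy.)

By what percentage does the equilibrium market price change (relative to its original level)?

-75

Original equilibrium: 10 - 3p = 5p + 2 gives 8 = 8p, so p = 1 and q = 7.
Since buyers pay the price plus the tax, the effective demand curve becomes qd = 4 - 3p.
Equate the new curves: 4 - 3p = 5p + 2, giving 2 = 8p, p = 0.25, q = 3.25.
%Δp = (0.25 − 1) / 1 × 100 = -75%.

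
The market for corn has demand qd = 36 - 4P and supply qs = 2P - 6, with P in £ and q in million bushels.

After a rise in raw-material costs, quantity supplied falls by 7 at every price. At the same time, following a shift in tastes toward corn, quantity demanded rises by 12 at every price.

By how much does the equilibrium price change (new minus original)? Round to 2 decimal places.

+3.17

Before the shock: 36 - 4P = 2P - 6 ⇒ 42 = 6P ⇒ P = 7, q = 8.
The shock moves the curves to qd = 48 - 4P and qs = 2P - 13.
New equilibrium: 48 - 4P = 2P - 13 ⇒ 61 = 6P ⇒ P = 61/6 ≈ 10.1667, q = 22/3 ≈ 7.3333.
ΔP = 10.1667 − 7 = +3.17.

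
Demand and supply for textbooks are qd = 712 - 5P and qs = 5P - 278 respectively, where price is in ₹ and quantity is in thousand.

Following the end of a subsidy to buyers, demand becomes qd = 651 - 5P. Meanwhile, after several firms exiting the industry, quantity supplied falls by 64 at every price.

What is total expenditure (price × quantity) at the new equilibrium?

Solve the original market: 712 - 5P = 5P - 278, hence P = 99 and q = 217.
After the shift, demand is qd = 651 - 5P and supply is qs = 5P - 342.
New equilibrium: 651 - 5P = 5P - 342 ⇒ 993 = 10P ⇒ P = 99.3, q = 154.5.
New expenditure = 99.3 × 154.5 = 15341.85.

15341.85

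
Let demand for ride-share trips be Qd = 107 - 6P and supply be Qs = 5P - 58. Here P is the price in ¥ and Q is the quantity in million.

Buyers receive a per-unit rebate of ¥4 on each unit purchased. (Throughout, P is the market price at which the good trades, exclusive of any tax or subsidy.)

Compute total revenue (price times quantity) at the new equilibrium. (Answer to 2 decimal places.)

Original equilibrium: 107 - 6P = 5P - 58 gives 165 = 11P, so P = 15 and Q = 17.
Since buyers' out-of-pocket price is the market price minus the rebate, the effective demand curve becomes Qd = 131 - 6P.
New equilibrium: 131 - 6P = 5P - 58 ⇒ 189 = 11P ⇒ P = 189/11 ≈ 17.1818, Q = 307/11 ≈ 27.9091.
New expenditure = 17.1818 × 27.9091 = 479.53.

479.53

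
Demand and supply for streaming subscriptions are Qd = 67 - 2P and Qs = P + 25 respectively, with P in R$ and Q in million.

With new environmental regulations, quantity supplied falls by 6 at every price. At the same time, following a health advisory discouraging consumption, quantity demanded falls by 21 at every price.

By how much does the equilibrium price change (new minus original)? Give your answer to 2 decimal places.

Solve the original market: 67 - 2P = P + 25, hence P = 14 and Q = 39.
After the shift, demand is Qd = 46 - 2P and supply is Qs = P + 19.
Clearing the new market: 46 - 2P = P + 19, so P = 9 and Q = 28.
ΔP = 9 − 14 = -5.00.

-5.00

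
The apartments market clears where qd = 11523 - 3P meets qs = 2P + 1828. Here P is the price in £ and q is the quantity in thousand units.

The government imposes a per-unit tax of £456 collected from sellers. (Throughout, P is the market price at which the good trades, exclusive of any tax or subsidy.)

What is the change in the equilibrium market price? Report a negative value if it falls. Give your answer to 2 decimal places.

Original equilibrium: 11523 - 3P = 2P + 1828 gives 9695 = 5P, so P = 1939 and q = 5706.
Since sellers keep the price net of the tax, the effective supply curve becomes qs = 2P + 916.
Clearing the new market: 11523 - 3P = 2P + 916, so P = 2121.4 and q = 5158.8.
ΔP = 2121.4 − 1939 = +182.40.

+182.40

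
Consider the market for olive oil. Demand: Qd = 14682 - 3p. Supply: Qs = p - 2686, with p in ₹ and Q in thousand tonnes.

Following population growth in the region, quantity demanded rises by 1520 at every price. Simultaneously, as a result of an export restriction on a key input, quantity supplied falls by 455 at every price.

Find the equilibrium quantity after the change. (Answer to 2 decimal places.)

Before the shock: 14682 - 3p = p - 2686 ⇒ 17368 = 4p ⇒ p = 4342, Q = 1656.
After the shift, demand is Qd = 16202 - 3p and supply is Qs = p - 3141.
New equilibrium: 16202 - 3p = p - 3141 ⇒ 19343 = 4p ⇒ p = 4835.75, Q = 1694.75.

1694.75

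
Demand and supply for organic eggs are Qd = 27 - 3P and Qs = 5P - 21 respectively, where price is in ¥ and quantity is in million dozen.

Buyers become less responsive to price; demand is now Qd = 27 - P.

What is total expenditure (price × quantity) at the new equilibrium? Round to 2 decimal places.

Before the shock: 27 - 3P = 5P - 21 ⇒ 48 = 8P ⇒ P = 6, Q = 9.
With the change applied: demand Qd = 27 - P, supply Qs = 5P - 21.
Equate the new curves: 27 - P = 5P - 21, giving 48 = 6P, P = 8, Q = 19.
New expenditure = 8 × 19 = 152.00.

152.00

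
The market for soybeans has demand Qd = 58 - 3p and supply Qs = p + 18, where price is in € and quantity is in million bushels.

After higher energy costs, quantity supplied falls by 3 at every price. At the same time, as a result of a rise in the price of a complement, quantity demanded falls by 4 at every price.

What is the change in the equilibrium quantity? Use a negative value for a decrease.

Before the shock: 58 - 3p = p + 18 ⇒ 40 = 4p ⇒ p = 10, Q = 28.
After the shift, demand is Qd = 54 - 3p and supply is Qs = p + 15.
New equilibrium: 54 - 3p = p + 15 ⇒ 39 = 4p ⇒ p = 9.75, Q = 24.75.
ΔQ = 24.75 − 28 = -3.25.

-3.25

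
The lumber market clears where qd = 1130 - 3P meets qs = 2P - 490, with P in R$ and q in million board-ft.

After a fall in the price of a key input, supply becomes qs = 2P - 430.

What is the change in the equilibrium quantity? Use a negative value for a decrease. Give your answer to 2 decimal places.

Original equilibrium: 1130 - 3P = 2P - 490 gives 1620 = 5P, so P = 324 and q = 158.
The shock moves the curves to qd = 1130 - 3P and qs = 2P - 430.
Clearing the new market: 1130 - 3P = 2P - 430, so P = 312 and q = 194.
Δq = 194 − 158 = +36.00.

+36.00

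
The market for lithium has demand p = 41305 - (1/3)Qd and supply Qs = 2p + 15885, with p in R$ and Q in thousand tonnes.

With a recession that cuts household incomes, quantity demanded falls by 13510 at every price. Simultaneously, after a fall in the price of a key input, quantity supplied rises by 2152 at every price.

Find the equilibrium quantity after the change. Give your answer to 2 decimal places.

Solve the original market: 123915 - 3p = 2p + 15885, hence p = 21606 and Q = 59097.
With the change applied: demand Qd = 110405 - 3p, supply Qs = 2p + 18037.
Clearing the new market: 110405 - 3p = 2p + 18037, so p = 18473.6 and Q = 54984.2.

54984.20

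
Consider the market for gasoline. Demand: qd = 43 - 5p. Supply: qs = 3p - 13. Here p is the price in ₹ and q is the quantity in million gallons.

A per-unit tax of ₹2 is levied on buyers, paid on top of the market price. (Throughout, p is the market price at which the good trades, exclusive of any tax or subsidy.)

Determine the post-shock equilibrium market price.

5.75

Initially, 43 - 5p = 3p - 13, so 56 = 8p and p = 7, q = 8.
Since buyers pay the price plus the tax, the effective demand curve becomes qd = 33 - 5p.
Equate the new curves: 33 - 5p = 3p - 13, giving 46 = 8p, p = 5.75, q = 4.25.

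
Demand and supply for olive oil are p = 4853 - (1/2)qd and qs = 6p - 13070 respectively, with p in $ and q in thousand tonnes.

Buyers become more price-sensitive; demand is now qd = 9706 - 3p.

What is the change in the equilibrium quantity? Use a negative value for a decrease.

Initially, 9706 - 2p = 6p - 13070, so 22776 = 8p and p = 2847, q = 4012.
The new curves are qd = 9706 - 3p (demand) and qs = 6p - 13070 (supply).
Clearing the new market: 9706 - 3p = 6p - 13070, so p = 7592/3 ≈ 2530.6667 and q = 2114.
Δq = 2114 − 4012 = -1898.

-1898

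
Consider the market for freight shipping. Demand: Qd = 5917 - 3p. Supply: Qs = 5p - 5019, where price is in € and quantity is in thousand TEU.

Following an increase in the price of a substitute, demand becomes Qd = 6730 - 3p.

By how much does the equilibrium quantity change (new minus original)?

Solve the original market: 5917 - 3p = 5p - 5019, hence p = 1367 and Q = 1816.
The new curves are Qd = 6730 - 3p (demand) and Qs = 5p - 5019 (supply).
Setting them equal: 6730 - 3p = 5p - 5019 → 11749 = 8p, so p = 1468.625 and Q = 2324.125.
ΔQ = 2324.125 − 1816 = +508.125.

+508.125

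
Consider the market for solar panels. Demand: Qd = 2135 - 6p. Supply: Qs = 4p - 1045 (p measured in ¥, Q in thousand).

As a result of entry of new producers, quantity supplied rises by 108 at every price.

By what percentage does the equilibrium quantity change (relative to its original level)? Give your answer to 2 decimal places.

Solve the original market: 2135 - 6p = 4p - 1045, hence p = 318 and Q = 227.
With the change applied: demand Qd = 2135 - 6p, supply Qs = 4p - 937.
Setting them equal: 2135 - 6p = 4p - 937 → 3072 = 10p, so p = 307.2 and Q = 291.8.
%ΔQ = (291.8 − 227) / 227 × 100 = +28.55%.

+28.55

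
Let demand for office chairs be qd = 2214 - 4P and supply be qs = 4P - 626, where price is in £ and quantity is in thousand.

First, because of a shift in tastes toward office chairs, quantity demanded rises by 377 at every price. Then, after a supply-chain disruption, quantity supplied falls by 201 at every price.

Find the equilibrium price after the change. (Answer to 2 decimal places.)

427.25

Before the shock: 2214 - 4P = 4P - 626 ⇒ 2840 = 8P ⇒ P = 355, q = 794.
After the shift, demand is qd = 2591 - 4P and supply is qs = 4P - 827.
Equate the new curves: 2591 - 4P = 4P - 827, giving 3418 = 8P, P = 427.25, q = 882.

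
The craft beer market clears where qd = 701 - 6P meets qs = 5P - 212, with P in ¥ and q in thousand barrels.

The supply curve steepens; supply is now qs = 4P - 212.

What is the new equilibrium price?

Initially, 701 - 6P = 5P - 212, so 913 = 11P and P = 83, q = 203.
The shock moves the curves to qd = 701 - 6P and qs = 4P - 212.
Setting them equal: 701 - 6P = 4P - 212 → 913 = 10P, so P = 91.3 and q = 153.2.

91.3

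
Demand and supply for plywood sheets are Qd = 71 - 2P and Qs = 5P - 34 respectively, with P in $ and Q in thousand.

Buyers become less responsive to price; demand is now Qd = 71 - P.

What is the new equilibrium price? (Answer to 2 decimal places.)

Solve the original market: 71 - 2P = 5P - 34, hence P = 15 and Q = 41.
The new curves are Qd = 71 - P (demand) and Qs = 5P - 34 (supply).
Setting them equal: 71 - P = 5P - 34 → 105 = 6P, so P = 17.5 and Q = 53.5.

17.50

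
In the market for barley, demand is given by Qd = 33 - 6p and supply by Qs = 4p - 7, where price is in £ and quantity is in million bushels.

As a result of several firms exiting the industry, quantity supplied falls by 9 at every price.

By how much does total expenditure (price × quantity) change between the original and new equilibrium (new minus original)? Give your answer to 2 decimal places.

-18.36

Initially, 33 - 6p = 4p - 7, so 40 = 10p and p = 4, Q = 9.
The new curves are Qd = 33 - 6p (demand) and Qs = 4p - 16 (supply).
Setting them equal: 33 - 6p = 4p - 16 → 49 = 10p, so p = 4.9 and Q = 3.6.
Expenditure moves from 4×9 = 36 to 4.9×3.6 = 17.64; change = -18.36.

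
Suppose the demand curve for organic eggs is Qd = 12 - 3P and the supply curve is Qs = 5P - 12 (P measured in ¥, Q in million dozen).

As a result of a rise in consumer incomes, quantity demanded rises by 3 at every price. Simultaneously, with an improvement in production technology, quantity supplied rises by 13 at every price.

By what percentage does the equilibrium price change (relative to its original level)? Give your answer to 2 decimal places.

Solve the original market: 12 - 3P = 5P - 12, hence P = 3 and Q = 3.
The new curves are Qd = 15 - 3P (demand) and Qs = 5P + 1 (supply).
Setting them equal: 15 - 3P = 5P + 1 → 14 = 8P, so P = 1.75 and Q = 9.75.
%ΔP = (1.75 − 3) / 3 × 100 = -41.67%.

-41.67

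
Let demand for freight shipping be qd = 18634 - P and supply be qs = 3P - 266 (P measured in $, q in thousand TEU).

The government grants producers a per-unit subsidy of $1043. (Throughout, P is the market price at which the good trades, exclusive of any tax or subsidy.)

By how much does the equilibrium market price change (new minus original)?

-782.25

Initially, 18634 - P = 3P - 266, so 18900 = 4P and P = 4725, q = 13909.
Since sellers receive the price plus the subsidy, the effective supply curve becomes qs = 3P + 2863.
Equate the new curves: 18634 - P = 3P + 2863, giving 15771 = 4P, P = 3942.75, q = 14691.25.
ΔP = 3942.75 − 4725 = -782.25.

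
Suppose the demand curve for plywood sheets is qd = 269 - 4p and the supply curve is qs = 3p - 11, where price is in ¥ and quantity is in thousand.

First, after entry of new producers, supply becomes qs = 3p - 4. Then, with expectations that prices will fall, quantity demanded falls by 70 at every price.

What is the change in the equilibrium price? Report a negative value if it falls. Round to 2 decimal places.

-11.00

Before the shock: 269 - 4p = 3p - 11 ⇒ 280 = 7p ⇒ p = 40, q = 109.
After the shift, demand is qd = 199 - 4p and supply is qs = 3p - 4.
Equate the new curves: 199 - 4p = 3p - 4, giving 203 = 7p, p = 29, q = 83.
Δp = 29 − 40 = -11.00.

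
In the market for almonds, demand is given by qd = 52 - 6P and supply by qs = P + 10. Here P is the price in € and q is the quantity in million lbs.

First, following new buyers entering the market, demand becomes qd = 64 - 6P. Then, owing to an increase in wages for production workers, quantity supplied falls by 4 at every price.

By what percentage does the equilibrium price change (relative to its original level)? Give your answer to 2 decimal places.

+38.10

Before the shock: 52 - 6P = P + 10 ⇒ 42 = 7P ⇒ P = 6, q = 16.
With the change applied: demand qd = 64 - 6P, supply qs = P + 6.
Clearing the new market: 64 - 6P = P + 6, so P = 58/7 ≈ 8.2857 and q = 100/7 ≈ 14.2857.
%ΔP = (8.2857 − 6) / 6 × 100 = +38.10%.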